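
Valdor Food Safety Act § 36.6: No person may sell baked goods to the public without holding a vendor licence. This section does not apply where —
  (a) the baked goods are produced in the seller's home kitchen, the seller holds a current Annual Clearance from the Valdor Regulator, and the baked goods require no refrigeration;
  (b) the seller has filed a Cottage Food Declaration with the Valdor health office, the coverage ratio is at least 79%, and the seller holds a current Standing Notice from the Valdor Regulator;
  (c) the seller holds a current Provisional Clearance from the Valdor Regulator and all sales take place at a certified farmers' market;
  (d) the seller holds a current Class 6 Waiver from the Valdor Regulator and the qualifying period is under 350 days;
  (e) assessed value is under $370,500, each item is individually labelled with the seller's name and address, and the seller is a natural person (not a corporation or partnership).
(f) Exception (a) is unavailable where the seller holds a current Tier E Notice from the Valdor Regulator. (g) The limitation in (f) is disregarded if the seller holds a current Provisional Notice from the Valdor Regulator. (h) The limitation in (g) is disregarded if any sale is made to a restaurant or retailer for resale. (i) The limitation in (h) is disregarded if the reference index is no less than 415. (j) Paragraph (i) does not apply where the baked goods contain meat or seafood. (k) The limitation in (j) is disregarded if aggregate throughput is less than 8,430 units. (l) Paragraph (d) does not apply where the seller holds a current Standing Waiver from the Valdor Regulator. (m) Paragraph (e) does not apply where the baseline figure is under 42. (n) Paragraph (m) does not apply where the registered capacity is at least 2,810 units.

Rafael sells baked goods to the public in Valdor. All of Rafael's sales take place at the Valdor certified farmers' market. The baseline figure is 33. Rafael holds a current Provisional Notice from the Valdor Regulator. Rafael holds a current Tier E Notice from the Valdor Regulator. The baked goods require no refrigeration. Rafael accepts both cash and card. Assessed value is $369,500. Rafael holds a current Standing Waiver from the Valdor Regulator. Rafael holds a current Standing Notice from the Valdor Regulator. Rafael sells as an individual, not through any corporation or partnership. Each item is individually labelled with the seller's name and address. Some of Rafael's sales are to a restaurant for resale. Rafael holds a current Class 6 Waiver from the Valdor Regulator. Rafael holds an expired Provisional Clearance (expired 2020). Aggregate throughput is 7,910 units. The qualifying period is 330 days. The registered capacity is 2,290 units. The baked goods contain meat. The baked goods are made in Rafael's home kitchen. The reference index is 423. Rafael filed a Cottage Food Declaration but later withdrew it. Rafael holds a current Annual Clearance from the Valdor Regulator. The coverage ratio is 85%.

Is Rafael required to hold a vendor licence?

Exception (a)'s conditions are all satisfied: the baked goods are home-kitchen produced; a current Annual Clearance is held; the baked goods are shelf-stable. Considering the limiting provisions: (f) applies (a current Tier E Notice is held), but is displaced by (g): (g) operates against (f): a current Provisional Notice is held. (h) would limit (g) — some sales are to a restaurant for resale — but (i) sets (h) aside: (i) operates against (h): the reference index is 423, meeting the 415 threshold. (j) applies (the baked goods contain meat), but is itself disapplied by (k): (k) is triggered — aggregate throughput is 7,910 units, less than the 8,430 units limit. (a) remains available.
Exception (b) fails — the Cottage Food Declaration was withdrawn.
Exception (c) requires that the seller holds a current Provisional Clearance from the Valdor Regulator; but there is no Provisional Clearance in force, so (c) is unavailable.
Exception (d)'s conditions are all satisfied: a current Class 6 Waiver is held; the qualifying period is 330 days, under the 350 days limit. However, paragraph (l) must be considered: (l) is triggered — a current Standing Waiver is held. (d) is therefore removed.
Exception (e)'s conditions are all satisfied: assessed value is $369,500, under the $370,500 limit; items are individually labelled; the seller is a natural person. But: (m) operates — the baseline figure is 33, under the 42 limit. (n), which would lift (m), does not operate here — the registered capacity is 2,290 units, short of 2,810 units. So (e) is unavailable.

No — exception (a) applies; Rafael is not required to hold a vendor licence.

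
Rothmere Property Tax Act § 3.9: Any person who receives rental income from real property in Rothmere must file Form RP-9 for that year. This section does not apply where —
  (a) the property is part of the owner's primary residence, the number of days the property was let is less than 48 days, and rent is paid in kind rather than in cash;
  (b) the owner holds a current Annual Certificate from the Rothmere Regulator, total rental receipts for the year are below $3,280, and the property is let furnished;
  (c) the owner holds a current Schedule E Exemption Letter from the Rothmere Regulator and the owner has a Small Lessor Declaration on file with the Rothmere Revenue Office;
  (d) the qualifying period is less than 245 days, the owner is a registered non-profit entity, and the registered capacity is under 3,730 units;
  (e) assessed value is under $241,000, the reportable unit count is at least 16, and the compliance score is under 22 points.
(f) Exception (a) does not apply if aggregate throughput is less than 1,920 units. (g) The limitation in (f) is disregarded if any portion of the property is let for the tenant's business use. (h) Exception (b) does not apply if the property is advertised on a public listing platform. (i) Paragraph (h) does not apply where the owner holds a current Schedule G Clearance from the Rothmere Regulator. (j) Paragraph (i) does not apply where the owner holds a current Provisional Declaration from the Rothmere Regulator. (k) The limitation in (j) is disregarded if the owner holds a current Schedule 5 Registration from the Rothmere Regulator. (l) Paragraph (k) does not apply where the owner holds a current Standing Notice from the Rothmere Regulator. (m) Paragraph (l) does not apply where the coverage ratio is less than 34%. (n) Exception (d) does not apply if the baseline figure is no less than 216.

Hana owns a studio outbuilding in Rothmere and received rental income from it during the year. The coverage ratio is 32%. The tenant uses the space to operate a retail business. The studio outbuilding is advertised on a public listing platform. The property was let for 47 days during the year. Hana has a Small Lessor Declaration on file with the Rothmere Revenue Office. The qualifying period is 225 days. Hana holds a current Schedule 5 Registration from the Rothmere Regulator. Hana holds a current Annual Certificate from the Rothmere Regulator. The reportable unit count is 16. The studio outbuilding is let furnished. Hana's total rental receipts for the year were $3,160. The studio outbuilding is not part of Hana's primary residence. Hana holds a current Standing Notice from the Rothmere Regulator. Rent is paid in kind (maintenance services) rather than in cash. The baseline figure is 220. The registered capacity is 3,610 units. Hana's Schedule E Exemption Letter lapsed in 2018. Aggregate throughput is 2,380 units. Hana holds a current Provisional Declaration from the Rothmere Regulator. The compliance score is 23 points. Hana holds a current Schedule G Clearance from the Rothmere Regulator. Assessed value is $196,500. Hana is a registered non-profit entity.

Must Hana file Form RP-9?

No — exception (b) applies; Hana is not required to file Form RP-9.

Exception (a) requires that the property is part of the owner's primary residence; but the studio outbuilding is not part of the primary residence, so (a) is unavailable.
All of (b)'s requirements are met (a current Annual Certificate is held; total rental receipts for the year are $3,160, below the $3,280 limit; the property is let furnished). Under paragraphs (h)–(m): (h) is triggered (the property is publicly advertised), but is displaced by (i): (i) applies — a current Schedule G Clearance is held. (j) is triggered (a current Provisional Declaration is held), but yields to (k): (k) operates — a current Schedule 5 Registration is held. (l) would limit (k) — a current Standing Notice is held — but (m) sets (l) aside: (m) operates against (l): the coverage ratio is 32%, less than the 34% limit. (b) remains available.
Exception (c) requires that the owner holds a current Schedule E Exemption Letter from the Rothmere Regulator; but no current Schedule E Exemption Letter is held, so (c) is unavailable.
All of (d)'s requirements are met (the qualifying period is 225 days, less than the 245 days limit; Hana is a registered non-profit; the registered capacity is 3,610 units, under the 3,730 units limit). But applying paragraph (n): (n) is engaged — the baseline figure is 220, meeting the 216 threshold. So (d) is unavailable.
Exception (e) requires that the compliance score is under 22 points; but the compliance score is 23 points, not under 22 points, so (e) is unavailable.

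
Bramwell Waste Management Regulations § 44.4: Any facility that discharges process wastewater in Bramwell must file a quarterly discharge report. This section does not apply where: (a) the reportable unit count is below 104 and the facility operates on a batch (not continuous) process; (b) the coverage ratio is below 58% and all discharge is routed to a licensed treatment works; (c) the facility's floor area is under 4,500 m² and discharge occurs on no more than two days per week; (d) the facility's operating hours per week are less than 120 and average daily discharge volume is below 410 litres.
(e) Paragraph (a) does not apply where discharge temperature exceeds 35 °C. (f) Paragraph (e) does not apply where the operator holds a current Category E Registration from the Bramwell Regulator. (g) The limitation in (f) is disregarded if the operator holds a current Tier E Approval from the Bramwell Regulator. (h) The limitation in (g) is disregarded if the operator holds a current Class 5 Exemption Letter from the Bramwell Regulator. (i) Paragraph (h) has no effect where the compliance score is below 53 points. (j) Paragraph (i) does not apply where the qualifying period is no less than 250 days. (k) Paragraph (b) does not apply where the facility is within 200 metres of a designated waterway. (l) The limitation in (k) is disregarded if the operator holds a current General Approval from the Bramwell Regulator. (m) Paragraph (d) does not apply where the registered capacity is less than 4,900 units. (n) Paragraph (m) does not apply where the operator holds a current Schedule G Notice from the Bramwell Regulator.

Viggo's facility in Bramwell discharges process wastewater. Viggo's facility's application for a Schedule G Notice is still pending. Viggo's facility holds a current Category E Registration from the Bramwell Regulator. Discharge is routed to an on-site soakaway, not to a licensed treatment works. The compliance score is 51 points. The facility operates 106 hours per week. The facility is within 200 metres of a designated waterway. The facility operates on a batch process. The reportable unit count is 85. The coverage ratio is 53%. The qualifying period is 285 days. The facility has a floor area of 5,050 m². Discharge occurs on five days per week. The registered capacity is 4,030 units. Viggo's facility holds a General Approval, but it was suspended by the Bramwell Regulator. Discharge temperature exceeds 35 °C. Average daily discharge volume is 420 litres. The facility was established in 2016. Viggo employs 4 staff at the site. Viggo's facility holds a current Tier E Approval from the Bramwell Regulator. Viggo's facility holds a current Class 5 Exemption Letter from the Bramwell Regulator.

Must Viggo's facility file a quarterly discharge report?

No — exception (a) applies; Viggo's facility is not required to file a quarterly discharge report.

Exception (a) is satisfied on its face — the reportable unit count is 85, below the 104 limit; the facility operates on a batch process. Applying paragraphs (e)–(j): (e) operates (discharge temperature exceeds 35 °C), but yields to (f): (f) operates against (e): a current Category E Registration is held. (g) would limit (f) — a current Tier E Approval is held — but (h) sets (g) aside: (h) operates against (g): a current Class 5 Exemption Letter is held. (i) would limit (h) — the compliance score is 51 points, below the 53 points limit — but (j) sets (i) aside: (j) operates against (i): the qualifying period is 285 days, meeting the 250 days threshold. So (a) applies.
Exception (b) fails — discharge is not routed to a licensed treatment works.
Exception (c) does not apply: the facility's floor area is 5,050 m², not under 4,500 m².
Exception (d) fails — average daily discharge volume is 420 litres, not below 410 litres.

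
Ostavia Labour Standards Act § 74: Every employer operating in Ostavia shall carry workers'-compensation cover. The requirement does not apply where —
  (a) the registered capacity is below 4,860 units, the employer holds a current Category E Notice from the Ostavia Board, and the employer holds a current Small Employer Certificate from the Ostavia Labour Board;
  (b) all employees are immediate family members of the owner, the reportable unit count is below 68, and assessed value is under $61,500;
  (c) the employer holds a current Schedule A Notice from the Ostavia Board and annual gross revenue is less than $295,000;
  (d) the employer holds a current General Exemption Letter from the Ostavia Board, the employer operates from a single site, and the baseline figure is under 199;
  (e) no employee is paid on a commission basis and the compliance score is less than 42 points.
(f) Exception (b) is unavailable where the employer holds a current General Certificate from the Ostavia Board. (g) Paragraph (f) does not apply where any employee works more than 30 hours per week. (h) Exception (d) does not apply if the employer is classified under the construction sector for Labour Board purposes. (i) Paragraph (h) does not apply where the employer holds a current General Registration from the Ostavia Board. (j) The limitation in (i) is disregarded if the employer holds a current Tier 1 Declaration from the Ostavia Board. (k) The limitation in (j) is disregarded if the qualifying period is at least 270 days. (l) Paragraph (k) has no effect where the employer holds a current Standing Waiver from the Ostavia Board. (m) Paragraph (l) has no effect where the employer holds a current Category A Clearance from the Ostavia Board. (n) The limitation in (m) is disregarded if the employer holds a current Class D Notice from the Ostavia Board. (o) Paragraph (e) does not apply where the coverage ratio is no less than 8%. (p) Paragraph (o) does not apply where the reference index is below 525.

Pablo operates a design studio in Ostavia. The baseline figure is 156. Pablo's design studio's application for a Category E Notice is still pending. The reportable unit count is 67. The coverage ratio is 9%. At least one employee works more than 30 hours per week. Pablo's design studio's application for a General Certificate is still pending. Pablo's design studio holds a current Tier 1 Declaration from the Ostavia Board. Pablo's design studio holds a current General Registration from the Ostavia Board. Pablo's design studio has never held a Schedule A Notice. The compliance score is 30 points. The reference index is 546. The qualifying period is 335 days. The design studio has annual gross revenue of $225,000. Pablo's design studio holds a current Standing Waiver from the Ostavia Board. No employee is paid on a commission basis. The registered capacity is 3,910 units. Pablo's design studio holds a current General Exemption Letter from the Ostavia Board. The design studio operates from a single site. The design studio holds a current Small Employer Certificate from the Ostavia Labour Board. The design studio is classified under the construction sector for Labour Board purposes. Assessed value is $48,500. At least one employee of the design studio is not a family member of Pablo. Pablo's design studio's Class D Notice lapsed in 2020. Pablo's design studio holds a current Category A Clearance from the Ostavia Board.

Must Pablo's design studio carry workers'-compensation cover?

Exception (a) fails — the Category E Notice is not current.
Exception (b) does not apply: at least one employee is not a family member.
Exception (c) does not apply: the Schedule A Notice is not current.
All of (d)'s requirements are met (a current General Exemption Letter is held; the employer operates from a single site; the baseline figure is 156, under the 199 limit). Applying paragraphs (h)–(n): (h) operates (the design studio is classified under the construction sector), but is displaced by (i): (i) operates — a current General Registration is held. (j) is engaged (a current Tier 1 Declaration is held), but is displaced by (k): (k) operates — the qualifying period is 335 days, meeting the 270 days threshold. (l) operates (a current Standing Waiver is held), but is displaced by (m): (m) operates — a current Category A Clearance is held. (n), which would lift (m), is not triggered — there is no Class D Notice in force. So (d) applies.
Exception (e) is satisfied on its face — no employee is paid on commission; the compliance score is 30 points, less than the 42 points limit. But: (o) operates against (e): the coverage ratio is 9%, meeting the 8% threshold. (p) is not engaged (the reference index is 546, not below 525), so (o) stands. So (e) is unavailable.

No — exception (d) applies; Pablo's design studio is not required to carry workers'-compensation cover.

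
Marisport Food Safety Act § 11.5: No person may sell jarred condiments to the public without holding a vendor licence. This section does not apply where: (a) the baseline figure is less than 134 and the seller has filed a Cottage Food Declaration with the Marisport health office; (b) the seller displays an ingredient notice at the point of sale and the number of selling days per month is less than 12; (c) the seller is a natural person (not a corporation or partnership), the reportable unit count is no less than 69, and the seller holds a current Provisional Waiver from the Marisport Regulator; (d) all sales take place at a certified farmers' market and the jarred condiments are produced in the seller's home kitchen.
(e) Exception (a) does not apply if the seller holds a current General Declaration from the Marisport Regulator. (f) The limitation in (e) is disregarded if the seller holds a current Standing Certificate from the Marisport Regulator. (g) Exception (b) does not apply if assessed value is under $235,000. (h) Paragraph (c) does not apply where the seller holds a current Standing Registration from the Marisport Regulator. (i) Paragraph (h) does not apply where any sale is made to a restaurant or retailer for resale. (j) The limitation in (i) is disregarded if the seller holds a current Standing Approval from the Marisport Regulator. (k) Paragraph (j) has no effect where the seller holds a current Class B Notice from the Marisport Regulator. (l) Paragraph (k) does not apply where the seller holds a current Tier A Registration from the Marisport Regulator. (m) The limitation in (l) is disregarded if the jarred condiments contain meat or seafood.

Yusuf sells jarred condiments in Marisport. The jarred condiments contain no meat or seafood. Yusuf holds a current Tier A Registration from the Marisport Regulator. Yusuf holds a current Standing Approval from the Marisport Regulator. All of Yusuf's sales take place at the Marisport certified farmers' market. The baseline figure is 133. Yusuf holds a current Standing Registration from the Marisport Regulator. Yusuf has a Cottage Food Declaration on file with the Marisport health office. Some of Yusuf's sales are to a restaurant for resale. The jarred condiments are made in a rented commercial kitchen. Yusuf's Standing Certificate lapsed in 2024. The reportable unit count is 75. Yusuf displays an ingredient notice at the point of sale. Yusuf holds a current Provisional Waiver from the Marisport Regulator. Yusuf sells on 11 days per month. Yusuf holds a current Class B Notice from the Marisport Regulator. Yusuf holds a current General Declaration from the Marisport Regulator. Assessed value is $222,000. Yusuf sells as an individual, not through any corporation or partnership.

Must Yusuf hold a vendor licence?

All of (a)'s requirements are met (the baseline figure is 133, less than the 134 limit; a Cottage Food Declaration is on file). However, paragraphs (e)–(f) must be considered: (e) operates against (a): a current General Declaration is held. (f) is not triggered (the Standing Certificate is not current), so (e) stands. (a) is therefore removed.
Exception (b): an ingredient notice is displayed; the number of selling days per month is 11, less than the 12 limit — every condition holds. But: (g) operates against (b): assessed value is $222,000, under the $235,000 limit. Exception (b) does not apply.
Exception (c) is satisfied on its face — the seller is a natural person; the reportable unit count is 75, meeting the 69 threshold; a current Provisional Waiver is held. But: (h) is triggered — a current Standing Registration is held. (i) applies (some sales are to a restaurant for resale), but is overridden by (j): (j) is triggered — a current Standing Approval is held. (k) operates (a current Class B Notice is held), but is set aside by (l): (l) is engaged — a current Tier A Registration is held. (m) is inapplicable (the jarred condiments contain no meat or seafood), so (l) stands. (c) is therefore removed.
Exception (d) does not apply: the jarred condiments are made in a commercial kitchen, not a home kitchen.
No exception displaces § 11.5.

Yes — Yusuf must hold a vendor licence.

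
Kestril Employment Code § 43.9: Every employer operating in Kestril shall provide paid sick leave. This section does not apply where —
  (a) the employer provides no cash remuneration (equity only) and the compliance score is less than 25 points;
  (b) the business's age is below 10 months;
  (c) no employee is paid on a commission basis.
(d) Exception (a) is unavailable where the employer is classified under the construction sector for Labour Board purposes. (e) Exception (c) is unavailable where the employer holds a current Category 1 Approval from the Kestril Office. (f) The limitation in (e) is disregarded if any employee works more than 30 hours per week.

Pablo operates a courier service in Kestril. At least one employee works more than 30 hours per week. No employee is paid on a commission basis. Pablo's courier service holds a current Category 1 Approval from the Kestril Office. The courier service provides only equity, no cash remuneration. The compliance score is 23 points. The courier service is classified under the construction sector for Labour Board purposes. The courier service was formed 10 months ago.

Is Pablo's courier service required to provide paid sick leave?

Exception (a)'s conditions are all satisfied: remuneration is equity-only; the compliance score is 23 points, less than the 25 points limit. But applying paragraph (d): (d) is triggered — the courier service is classified under the construction sector. So (a) is unavailable.
Exception (b) does not apply: the business's age is 10 months, not below 10 months.
Exception (c) is satisfied on its face — no employee is paid on commission. Under paragraphs (e)–(f): (e) is triggered (a current Category 1 Approval is held), but is overridden by (f): (f) operates against (e): at least one employee exceeds 30 hours/week. Exception (c) stands.

No — exception (c) applies; Pablo's courier service is not required to provide paid sick leave.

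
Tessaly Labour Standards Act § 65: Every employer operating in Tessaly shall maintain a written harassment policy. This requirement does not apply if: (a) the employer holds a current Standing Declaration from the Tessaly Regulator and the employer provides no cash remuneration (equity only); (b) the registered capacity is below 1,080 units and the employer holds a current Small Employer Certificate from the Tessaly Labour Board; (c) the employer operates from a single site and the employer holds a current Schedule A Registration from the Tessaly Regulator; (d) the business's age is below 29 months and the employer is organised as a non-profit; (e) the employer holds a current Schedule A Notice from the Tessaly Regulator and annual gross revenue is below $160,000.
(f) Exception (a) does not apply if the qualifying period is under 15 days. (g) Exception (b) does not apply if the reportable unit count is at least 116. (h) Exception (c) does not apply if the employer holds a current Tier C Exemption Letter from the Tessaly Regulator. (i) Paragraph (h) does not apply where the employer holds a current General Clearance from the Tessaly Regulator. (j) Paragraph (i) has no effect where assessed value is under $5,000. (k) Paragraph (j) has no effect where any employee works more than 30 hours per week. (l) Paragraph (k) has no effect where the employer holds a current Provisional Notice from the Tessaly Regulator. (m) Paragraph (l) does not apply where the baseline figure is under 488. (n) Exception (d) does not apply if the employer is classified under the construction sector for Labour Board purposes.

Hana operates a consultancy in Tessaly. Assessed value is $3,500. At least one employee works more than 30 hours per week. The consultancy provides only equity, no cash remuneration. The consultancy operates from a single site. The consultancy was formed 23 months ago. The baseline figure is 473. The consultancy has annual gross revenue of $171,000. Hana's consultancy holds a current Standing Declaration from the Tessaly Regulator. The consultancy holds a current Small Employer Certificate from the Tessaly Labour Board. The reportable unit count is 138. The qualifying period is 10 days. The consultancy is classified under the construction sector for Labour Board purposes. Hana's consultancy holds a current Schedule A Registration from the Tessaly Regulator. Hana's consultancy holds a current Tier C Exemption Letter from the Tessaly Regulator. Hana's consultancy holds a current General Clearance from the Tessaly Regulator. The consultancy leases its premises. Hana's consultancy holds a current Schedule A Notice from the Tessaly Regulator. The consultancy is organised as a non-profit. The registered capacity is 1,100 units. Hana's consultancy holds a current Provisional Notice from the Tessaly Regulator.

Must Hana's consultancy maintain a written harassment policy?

No — exception (c) applies; Hana's consultancy is not required to maintain a written harassment policy.

Exception (a)'s conditions are all satisfied: a current Standing Declaration is held; remuneration is equity-only. However, paragraph (f) must be considered: (f) is triggered — the qualifying period is 10 days, under the 15 days limit. Exception (a) does not apply.
Exception (b) does not apply: the registered capacity is 1,100 units, not below 1,080 units.
Exception (c)'s conditions are all satisfied: the employer operates from a single site; a current Schedule A Registration is held. As to paragraphs (h)–(m): (h) would limit (c) — a current Tier C Exemption Letter is held — but (i) sets (h) aside: (i) operates against (h): a current General Clearance is held. (j) would limit (i) — assessed value is $3,500, under the $5,000 limit — but (k) sets (j) aside: (k) operates against (j): at least one employee exceeds 30 hours/week. (l) is triggered (a current Provisional Notice is held), but is itself disapplied by (m): (m) applies — the baseline figure is 473, under the 488 limit. Exception (c) stands.
Exception (d): the business's age is 23 months, below the 29 months limit; the employer is a non-profit — every condition holds. But: (n) is engaged — the consultancy is classified under the construction sector. Exception (d) does not apply.
Exception (e) does not apply: annual gross revenue is $171,000, not below $160,000.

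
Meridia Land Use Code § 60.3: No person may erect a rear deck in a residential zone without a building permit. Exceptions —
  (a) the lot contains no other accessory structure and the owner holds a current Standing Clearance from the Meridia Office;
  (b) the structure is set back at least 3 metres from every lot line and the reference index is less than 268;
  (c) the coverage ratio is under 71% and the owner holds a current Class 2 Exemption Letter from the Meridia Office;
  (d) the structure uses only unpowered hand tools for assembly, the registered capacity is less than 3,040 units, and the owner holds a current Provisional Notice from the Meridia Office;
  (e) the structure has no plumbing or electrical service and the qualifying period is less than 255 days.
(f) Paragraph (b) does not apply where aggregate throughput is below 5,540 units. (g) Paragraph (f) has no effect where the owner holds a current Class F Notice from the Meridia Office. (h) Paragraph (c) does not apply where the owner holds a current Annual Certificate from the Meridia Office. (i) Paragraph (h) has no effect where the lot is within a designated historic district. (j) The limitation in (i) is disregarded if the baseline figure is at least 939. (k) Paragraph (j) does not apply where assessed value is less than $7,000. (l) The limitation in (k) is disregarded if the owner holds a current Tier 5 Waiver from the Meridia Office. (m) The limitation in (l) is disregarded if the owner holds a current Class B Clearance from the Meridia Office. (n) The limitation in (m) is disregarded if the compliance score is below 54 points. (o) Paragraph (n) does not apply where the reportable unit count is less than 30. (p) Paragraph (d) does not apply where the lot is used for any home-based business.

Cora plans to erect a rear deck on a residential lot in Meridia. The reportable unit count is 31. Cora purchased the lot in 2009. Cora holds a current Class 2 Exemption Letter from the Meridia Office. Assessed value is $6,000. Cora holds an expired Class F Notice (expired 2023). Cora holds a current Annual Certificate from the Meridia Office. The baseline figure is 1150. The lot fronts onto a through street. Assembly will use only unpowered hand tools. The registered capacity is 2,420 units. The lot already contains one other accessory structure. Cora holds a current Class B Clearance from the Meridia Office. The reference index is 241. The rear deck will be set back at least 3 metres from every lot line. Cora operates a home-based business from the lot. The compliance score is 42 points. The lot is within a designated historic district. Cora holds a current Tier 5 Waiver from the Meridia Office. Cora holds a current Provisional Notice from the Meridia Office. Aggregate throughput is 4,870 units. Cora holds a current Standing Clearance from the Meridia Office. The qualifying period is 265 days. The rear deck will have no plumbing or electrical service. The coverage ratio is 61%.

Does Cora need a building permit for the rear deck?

Exception (a) requires that the lot contains no other accessory structure; but the lot already has another accessory structure, so (a) is unavailable.
Exception (b): the setback is at least 3 m on every side; the reference index is 241, less than the 268 limit — every condition holds. But applying paragraphs (f)–(g): (f) operates against (b): aggregate throughput is 4,870 units, below the 5,540 units limit. (g), which would lift (f), is not engaged — the Class F Notice is not current. Exception (b) does not apply.
All of (c)'s requirements are met (the coverage ratio is 61%, under the 71% limit; a current Class 2 Exemption Letter is held). But applying paragraphs (h)–(o): (h) operates against (c): a current Annual Certificate is held. (i) would limit (h) — the lot is in a historic district — but (j) sets (i) aside: (j) operates — the baseline figure is 1,150, meeting the 939 threshold. (k) applies (assessed value is $6,000, less than the $7,000 limit), but is set aside by (l): (l) operates against (k): a current Tier 5 Waiver is held. (m) is engaged (a current Class B Clearance is held), but yields to (n): (n) is triggered — the compliance score is 42 points, below the 54 points limit. (o) is not triggered (the reportable unit count is 31, not less than 30), so (n) stands. Exception (c) does not apply.
Exception (d)'s conditions are all satisfied: assembly uses only hand tools; the registered capacity is 2,420 units, less than the 3,040 units limit; a current Provisional Notice is held. But applying paragraph (p): (p) is triggered — a home-based business operates on the lot. So (d) is unavailable.
Exception (e) does not apply: the qualifying period is 265 days, not less than 255 days.
No exception is made out. Cora falls within the general rule.

Yes — Cora must obtain a building permit.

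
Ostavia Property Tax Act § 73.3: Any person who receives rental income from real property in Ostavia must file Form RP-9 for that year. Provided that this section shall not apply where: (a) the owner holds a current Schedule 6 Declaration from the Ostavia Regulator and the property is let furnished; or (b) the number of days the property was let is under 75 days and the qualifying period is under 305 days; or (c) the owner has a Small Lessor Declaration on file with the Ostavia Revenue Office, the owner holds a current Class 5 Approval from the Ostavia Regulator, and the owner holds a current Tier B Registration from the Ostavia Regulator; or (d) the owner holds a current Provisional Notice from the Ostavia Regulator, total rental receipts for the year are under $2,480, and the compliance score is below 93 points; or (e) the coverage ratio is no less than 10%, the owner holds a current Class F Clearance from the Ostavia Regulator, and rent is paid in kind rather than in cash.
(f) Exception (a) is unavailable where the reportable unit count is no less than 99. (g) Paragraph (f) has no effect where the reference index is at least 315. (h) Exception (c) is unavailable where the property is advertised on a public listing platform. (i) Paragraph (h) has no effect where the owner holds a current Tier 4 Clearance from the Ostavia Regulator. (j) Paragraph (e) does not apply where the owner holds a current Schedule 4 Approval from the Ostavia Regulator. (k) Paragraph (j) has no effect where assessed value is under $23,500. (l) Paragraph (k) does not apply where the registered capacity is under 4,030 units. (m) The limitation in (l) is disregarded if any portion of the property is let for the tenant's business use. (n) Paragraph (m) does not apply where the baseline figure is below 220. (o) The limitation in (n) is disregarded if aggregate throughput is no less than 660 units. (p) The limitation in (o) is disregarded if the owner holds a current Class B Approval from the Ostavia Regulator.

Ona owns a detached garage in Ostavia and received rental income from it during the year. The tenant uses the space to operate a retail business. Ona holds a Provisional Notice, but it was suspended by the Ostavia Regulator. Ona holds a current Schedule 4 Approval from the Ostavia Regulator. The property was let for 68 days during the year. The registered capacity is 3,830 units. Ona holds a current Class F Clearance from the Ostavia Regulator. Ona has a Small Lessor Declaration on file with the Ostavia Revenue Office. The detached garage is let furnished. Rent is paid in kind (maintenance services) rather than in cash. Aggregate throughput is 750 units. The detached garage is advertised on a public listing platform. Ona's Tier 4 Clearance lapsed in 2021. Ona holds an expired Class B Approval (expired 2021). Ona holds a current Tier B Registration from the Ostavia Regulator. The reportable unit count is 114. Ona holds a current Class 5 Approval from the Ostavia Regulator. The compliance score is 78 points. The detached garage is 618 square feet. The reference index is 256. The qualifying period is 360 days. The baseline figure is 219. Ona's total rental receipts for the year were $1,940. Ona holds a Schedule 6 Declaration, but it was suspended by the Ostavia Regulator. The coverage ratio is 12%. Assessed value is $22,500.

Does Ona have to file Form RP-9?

Exception (a) requires that the owner holds a current Schedule 6 Declaration from the Ostavia Regulator; but there is no Schedule 6 Declaration in force, so (a) is unavailable.
Exception (b) fails — the qualifying period is 360 days, not under 305 days.
Exception (c)'s conditions are all satisfied: a Small Lessor Declaration is on file; a current Class 5 Approval is held; a current Tier B Registration is held. But applying paragraphs (h)–(i): (h) operates against (c): the property is publicly advertised. (i) is not triggered (there is no Tier 4 Clearance in force), so (h) stands. Exception (c) does not apply.
Exception (d) fails — no current Provisional Notice is held.
Exception (e)'s conditions are all satisfied: the coverage ratio is 12%, meeting the 10% threshold; a current Class F Clearance is held; rent is paid in kind. Considering the limiting provisions: (j) is engaged (a current Schedule 4 Approval is held), but yields to (k): (k) operates against (j): assessed value is $22,500, under the $23,500 limit. (l) is engaged (the registered capacity is 3,830 units, under the 4,030 units limit), but is set aside by (m): (m) is engaged — the space is let for business use. (n) would limit (m) — the baseline figure is 219, below the 220 limit — but (o) sets (n) aside: (o) operates against (n): aggregate throughput is 750 units, meeting the 660 units threshold. (p) is inapplicable (there is no Class B Approval in force), so (o) stands. Exception (e) stands.

No — exception (e) applies; Ona is not required to file Form RP-9.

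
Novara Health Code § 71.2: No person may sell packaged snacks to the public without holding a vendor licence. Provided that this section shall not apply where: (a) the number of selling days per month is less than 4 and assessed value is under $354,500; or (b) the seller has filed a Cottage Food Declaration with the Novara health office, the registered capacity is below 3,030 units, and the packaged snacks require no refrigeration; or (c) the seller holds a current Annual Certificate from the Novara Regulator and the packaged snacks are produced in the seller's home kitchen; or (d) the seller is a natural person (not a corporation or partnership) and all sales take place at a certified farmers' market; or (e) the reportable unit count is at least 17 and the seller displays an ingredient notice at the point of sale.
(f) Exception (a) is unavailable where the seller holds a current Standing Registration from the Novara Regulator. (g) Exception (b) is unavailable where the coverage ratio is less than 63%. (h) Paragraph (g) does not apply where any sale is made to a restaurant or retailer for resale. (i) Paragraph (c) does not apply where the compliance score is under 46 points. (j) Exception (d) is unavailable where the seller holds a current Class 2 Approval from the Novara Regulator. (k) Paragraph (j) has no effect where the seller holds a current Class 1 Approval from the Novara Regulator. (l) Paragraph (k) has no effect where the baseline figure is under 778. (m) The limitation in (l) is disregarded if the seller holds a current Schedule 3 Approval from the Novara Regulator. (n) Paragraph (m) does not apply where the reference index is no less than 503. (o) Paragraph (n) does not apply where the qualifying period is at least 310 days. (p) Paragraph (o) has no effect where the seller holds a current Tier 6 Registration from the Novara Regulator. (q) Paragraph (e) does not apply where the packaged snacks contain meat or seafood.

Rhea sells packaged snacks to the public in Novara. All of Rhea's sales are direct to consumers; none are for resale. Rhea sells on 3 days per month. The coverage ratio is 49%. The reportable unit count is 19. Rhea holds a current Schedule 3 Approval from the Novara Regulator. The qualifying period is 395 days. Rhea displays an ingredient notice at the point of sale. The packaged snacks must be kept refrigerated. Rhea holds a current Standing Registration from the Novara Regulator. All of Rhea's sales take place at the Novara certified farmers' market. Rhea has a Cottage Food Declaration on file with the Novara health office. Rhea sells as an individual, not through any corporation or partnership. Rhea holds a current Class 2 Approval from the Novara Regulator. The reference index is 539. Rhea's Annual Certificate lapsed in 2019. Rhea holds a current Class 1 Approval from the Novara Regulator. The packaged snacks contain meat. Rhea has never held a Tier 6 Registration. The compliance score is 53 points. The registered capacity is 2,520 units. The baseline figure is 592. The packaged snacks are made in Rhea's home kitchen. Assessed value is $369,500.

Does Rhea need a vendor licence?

No — exception (d) applies; Rhea is not required to hold a vendor licence.

Exception (a) requires that assessed value is under $354,500; but assessed value is $369,500, not under $354,500, so (a) is unavailable.
Exception (b) requires that the packaged snacks require no refrigeration; but the packaged snacks require refrigeration, so (b) is unavailable.
Exception (c) does not apply: no current Annual Certificate is held.
All of (d)'s requirements are met (the seller is a natural person; all sales are at a certified farmers' market). As to paragraphs (j)–(p): (j) would limit (d) — a current Class 2 Approval is held — but (k) sets (j) aside: (k) operates against (j): a current Class 1 Approval is held. (l) applies (the baseline figure is 592, under the 778 limit), but yields to (m): (m) operates against (l): a current Schedule 3 Approval is held. (n) would limit (m) — the reference index is 539, meeting the 503 threshold — but (o) sets (n) aside: (o) operates — the qualifying period is 395 days, meeting the 310 days threshold. (p) is not triggered (there is no Tier 6 Registration in force), so (o) stands. Exception (d) stands.
Exception (e)'s conditions are all satisfied: the reportable unit count is 19, meeting the 17 threshold; an ingredient notice is displayed. Turning to paragraph (q): (q) is engaged — the packaged snacks contain meat. (e) is therefore removed.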